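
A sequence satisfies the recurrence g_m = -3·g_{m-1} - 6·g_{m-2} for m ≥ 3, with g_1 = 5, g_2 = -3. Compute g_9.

891

Compute successive terms:
g_3 = -21, g_4 = 81, g_5 = -117, g_6 = -135, g_7 = 1107, g_8 = -2511, g_9 = 891.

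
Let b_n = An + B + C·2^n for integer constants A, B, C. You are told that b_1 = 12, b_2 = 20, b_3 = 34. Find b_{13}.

Plug in n = 1, 2, 3: A + B + 2C = 12; 2A + B + 4C = 20; 3A + B + 8C = 34.
Subtracting the first from the second: A + 2C = 8.
Subtracting the second from the third: A + 4C = 14.
Solving: C = 3, A = 2, then B = 4.
Therefore b_{13} = 26 + 4 + 3·8192 = 24606.

24606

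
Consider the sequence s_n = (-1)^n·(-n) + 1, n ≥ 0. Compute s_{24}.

(-1)^24 = 1; -n at n=24 is -24; so s_{24} = -23.

-23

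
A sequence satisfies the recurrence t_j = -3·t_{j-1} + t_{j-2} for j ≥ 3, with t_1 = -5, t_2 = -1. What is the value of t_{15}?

Step forward from the initial values:
t_3 = -2, t_4 = 5, t_5 = -17, …, t_{12} = 72704, t_{13} = -240125, t_{14} = 793079, t_{15} = -2619362.

-2619362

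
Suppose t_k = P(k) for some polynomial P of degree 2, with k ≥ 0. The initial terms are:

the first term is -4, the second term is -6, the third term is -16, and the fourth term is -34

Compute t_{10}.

1st diffs: -2, -10, -18.
2nd diffs: -8, -8 (constant).
Newton forward-difference form: t_k = -4 + (-2)·C(k,1) + (-8)·C(k,2).
At k = 10: k = 10, so t_{10} = -4 - 20 - 360 = -384.

-384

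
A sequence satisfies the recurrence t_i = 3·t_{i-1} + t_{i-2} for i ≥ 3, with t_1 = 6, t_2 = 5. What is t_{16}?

t_3 = 21;  t_4 = 68;  t_5 = 225;  …;  t_{13} = 3185286;  t_{14} = 10520285;  t_{15} = 34746141;  t_{16} = 114758708.

114758708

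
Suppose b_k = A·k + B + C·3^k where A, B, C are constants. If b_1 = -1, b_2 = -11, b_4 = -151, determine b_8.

-13103

Write the equations: A + B + 3C = -1; 2A + B + 9C = -11; 4A + B + 81C = -151.
Subtracting the first from the second: A + 6C = -10.
Subtracting the second from the third: 2A + 72C = -140.
Solving: C = -2, A = 2, then B = 3.
Therefore b_8 = 16 + 3 + (-2)·6561 = -13103.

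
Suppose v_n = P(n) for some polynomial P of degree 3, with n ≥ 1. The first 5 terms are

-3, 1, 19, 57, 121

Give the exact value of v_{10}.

1st diffs: 4, 18, 38, 64.
2nd diffs: 14, 20, 26.
3rd diffs: 6, 6 (constant).
Newton forward-difference form: v_n = -3 + 4·C(n-1,1) + 14·C(n-1,2) + 6·C(n-1,3).
At n = 10: n-1 = 9, so v_{10} = -3 + 36 + 504 + 504 = 1041.

1041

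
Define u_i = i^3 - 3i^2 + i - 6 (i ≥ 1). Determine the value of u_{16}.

3338

u_{16} = 1·16^3 - 3·16^2 + 1·16 - 6 = 3338.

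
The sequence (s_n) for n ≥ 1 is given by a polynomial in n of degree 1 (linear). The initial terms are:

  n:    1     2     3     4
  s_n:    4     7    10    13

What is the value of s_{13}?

40

1st diffs: 3, 3, 3 (constant).
So s_n = 3n + 1.
Evaluating at n = 13 gives s_{13} = 40.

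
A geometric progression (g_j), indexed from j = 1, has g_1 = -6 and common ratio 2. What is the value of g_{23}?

-25165824

g_j = (-6)·2^(j-1).
g_{23} = (-6)·2^22 = -25165824.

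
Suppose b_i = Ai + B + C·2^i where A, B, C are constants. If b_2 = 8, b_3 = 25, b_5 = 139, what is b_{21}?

10485691

The three given values yield: 2A + B + 4C = 8; 3A + B + 8C = 25; 5A + B + 32C = 139.
Subtracting the first from the second: A + 4C = 17.
Subtracting the second from the third: 2A + 24C = 114.
Solving: C = 5, A = -3, then B = -6.
Therefore b_{21} = -63 + (-6) + 5·2097152 = 10485691.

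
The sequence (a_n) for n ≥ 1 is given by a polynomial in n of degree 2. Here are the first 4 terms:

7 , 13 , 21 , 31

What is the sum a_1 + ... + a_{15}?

1645

1st diffs: 6, 8, 10.
2nd diffs: 2, 2 (constant).
So a_n = n^2 + 3n + 3.
Continuing: …, 43, 57, 73, 91, …, a_{15} = 273.
Summing n = 1..15 (15 terms) gives 1645.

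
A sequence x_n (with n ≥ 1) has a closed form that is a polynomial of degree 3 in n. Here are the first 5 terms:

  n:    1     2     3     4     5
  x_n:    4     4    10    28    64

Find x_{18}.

4900

1st diffs: 0, 6, 18, 36.
2nd diffs: 6, 12, 18.
3rd diffs: 6, 6 (constant).
Newton forward-difference form: x_n = 4 + 6·C(n-1,2) + 6·C(n-1,3).
At n = 18: n-1 = 17, so x_{18} = 4 + 816 + 4080 = 4900.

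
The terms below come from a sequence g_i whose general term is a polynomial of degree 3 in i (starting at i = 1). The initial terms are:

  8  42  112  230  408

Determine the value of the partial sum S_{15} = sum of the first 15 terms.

36450

1st diffs: 34, 70, 118, 178.
2nd diffs: 36, 48, 60.
3rd diffs: 12, 12 (constant).
Newton forward-difference form: g_i = 8 + 34·C(i-1,1) + 36·C(i-1,2) + 12·C(i-1,3).
Continuing: …, 658, 992, 1422, 1960, …, g_{15} = 8128.
Summing i = 1..15 (15 terms) gives 36450.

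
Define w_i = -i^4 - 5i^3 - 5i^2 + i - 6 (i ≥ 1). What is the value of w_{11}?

w_{11} = -1·11^4 - 5·11^3 - 5·11^2 + 1·11 - 6 = -21896.

-21896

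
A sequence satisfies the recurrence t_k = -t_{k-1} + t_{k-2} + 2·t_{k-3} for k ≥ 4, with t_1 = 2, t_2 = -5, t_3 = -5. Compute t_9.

Applying the relation repeatedly:
t_4 = 4; t_5 = -19; t_6 = 13; t_7 = -24; t_8 = -1; t_9 = 3.

3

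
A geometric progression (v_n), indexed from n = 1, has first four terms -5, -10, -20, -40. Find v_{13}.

Common ratio r = 2.
v_n = (-5)·2^(n-1).
v_{13} = (-5)·2^12 = -20480.

-20480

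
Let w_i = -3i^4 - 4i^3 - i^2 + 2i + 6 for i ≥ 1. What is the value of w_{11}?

-49340

w_{11} = -3·11^4 - 4·11^3 - 1·11^2 + 2·11 + 6 = -49340.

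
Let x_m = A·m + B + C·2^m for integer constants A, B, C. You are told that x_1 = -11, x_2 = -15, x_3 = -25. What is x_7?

-377

The three given values yield: A + B + 2C = -11; 2A + B + 4C = -15; 3A + B + 8C = -25.
Subtracting the first from the second: A + 2C = -4.
Subtracting the second from the third: A + 4C = -10.
Solving: C = -3, A = 2, then B = -7.
Therefore x_7 = 14 + (-7) + (-3)·128 = -377.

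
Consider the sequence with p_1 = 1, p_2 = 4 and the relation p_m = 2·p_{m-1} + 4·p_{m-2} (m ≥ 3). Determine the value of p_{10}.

Applying the relation repeatedly:
p_3 = 12  p_4 = 40  p_5 = 128  p_6 = 416  p_7 = 1344  p_8 = 4352  p_9 = 14080  p_{10} = 45568.

45568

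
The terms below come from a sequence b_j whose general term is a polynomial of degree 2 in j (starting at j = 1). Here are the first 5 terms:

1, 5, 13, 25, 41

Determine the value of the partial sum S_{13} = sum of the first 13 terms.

1469

1st diffs: 4, 8, 12, 16.
2nd diffs: 4, 4, 4 (constant).
Newton forward-difference form: b_j = 1 + 4·C(j-1,1) + 4·C(j-1,2).
Continuing: …, 61, 85, 113, 145, …, b_{13} = 313.
Summing j = 1..13 (13 terms) gives 1469.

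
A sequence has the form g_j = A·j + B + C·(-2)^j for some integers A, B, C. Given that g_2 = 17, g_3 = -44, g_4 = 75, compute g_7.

The three given values yield: 2A + B + 4C = 17; 3A + B - 8C = -44; 4A + B + 16C = 75.
Subtracting the first from the second: A - 12C = -61.
Subtracting the second from the third: A + 24C = 119.
Solving: C = 5, A = -1, then B = -1.
Hence g_7 = -1·7 + (-1) + 5·(-128) = -648.

-648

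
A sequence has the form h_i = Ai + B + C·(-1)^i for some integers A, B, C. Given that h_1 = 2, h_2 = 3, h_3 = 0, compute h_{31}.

-28

Plug in i = 1, 2, 3: A + B - C = 2; 2A + B + C = 3; 3A + B - C = 0.
Subtracting the first from the second: A + 2C = 1.
Subtracting the second from the third: A - 2C = -3.
Solving: C = 1, A = -1, then B = 4.
Therefore h_{31} = -31 + 4 + 1·(-1) = -28.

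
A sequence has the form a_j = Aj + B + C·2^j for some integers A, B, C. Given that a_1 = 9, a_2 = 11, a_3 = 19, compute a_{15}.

98251

At j = 1, 2, 3: A + B + 2C = 9; 2A + B + 4C = 11; 3A + B + 8C = 19.
Subtracting the first from the second: A + 2C = 2.
Subtracting the second from the third: A + 4C = 8.
Solving: C = 3, A = -4, then B = 7.
So a_j = -4·j + 7 + 3·2^j; at j=15 this is 98251.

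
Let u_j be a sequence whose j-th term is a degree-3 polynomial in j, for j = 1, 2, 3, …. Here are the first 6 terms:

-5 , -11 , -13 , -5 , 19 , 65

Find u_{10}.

589

1st diffs: -6, -2, 8, 24, 46.
2nd diffs: 4, 10, 16, 22.
3rd diffs: 6, 6, 6 (constant).
Newton forward-difference form: u_j = -5 + (-6)·C(j-1,1) + 4·C(j-1,2) + 6·C(j-1,3).
At j = 10: j-1 = 9, so u_{10} = -5 - 54 + 144 + 504 = 589.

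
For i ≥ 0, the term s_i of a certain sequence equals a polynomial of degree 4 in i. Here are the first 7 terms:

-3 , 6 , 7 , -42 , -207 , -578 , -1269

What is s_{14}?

-39917

1st diffs: 9, 1, -49, -165, -371, -691.
2nd diffs: -8, -50, -116, -206, -320.
3rd diffs: -42, -66, -90, -114.
4th diffs: -24, -24, -24 (constant).
Newton forward-difference form: s_i = -3 + 9·C(i,1) + (-8)·C(i,2) + (-42)·C(i,3) + (-24)·C(i,4).
At i = 14: i = 14, so s_{14} = -3 + 126 - 728 - 15288 - 24024 = -39917.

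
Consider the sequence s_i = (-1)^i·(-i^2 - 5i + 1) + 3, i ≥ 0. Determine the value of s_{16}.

-332

(-1)^16 = 1; -i^2 - 5i + 1 at i=16 is -335; so s_{16} = -332.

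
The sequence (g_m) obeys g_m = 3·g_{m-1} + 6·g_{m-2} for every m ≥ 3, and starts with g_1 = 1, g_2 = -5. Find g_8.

-19305

g_3 = -9; g_4 = -57; g_5 = -225; g_6 = -1017; g_7 = -4401; g_8 = -19305.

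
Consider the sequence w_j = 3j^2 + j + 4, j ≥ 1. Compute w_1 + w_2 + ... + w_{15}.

Over j = 1..15: Σj = 120, Σj² = 1240.
Total = (3)·1240 + (1)·120 + (4)·15 = 3900.

3900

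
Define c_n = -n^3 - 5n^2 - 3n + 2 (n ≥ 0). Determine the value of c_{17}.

-6407

c_{17} = -1·17^3 - 5·17^2 - 3·17 + 2 = -6407.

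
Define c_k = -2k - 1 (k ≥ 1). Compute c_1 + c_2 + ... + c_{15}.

Over k = 1..15: Σk = 120.
Total = (-2)·120 + (-1)·15 = -255.

-255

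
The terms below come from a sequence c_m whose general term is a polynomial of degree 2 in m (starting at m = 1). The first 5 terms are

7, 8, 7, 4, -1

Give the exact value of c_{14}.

1st diffs: 1, -1, -3, -5.
2nd diffs: -2, -2, -2 (constant).
Newton forward-difference form: c_m = 7 + 1·C(m-1,1) + (-2)·C(m-1,2).
At m = 14: m-1 = 13, so c_{14} = 7 + 13 - 156 = -136.

-136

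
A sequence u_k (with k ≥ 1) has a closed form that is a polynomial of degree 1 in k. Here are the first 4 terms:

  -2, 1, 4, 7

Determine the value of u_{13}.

1st diffs: 3, 3, 3 (constant).
So u_k = 3k - 5.
Evaluating at k = 13 gives u_{13} = 34.

34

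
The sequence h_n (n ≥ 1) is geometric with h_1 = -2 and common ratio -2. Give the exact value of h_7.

-128

h_n = (-2)·(-2)^(n-1).
h_7 = (-2)·(-2)^6 = -128.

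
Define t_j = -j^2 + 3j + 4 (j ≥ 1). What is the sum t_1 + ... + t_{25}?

-4450

Over j = 1..25: Σj = 325, Σj² = 5525.
Total = (-1)·5525 + (3)·325 + (4)·25 = -4450.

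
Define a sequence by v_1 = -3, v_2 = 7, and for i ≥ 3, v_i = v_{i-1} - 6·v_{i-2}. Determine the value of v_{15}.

Compute successive terms:
v_3 = 25;  v_4 = -17;  v_5 = -167;  …;  v_{12} = 87055;  v_{13} = 5977;  v_{14} = -516353;  v_{15} = -552215.

-552215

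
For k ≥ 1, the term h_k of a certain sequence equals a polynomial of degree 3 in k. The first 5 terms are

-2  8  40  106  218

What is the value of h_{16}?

1st diffs: 10, 32, 66, 112.
2nd diffs: 22, 34, 46.
3rd diffs: 12, 12 (constant).
Newton forward-difference form: h_k = -2 + 10·C(k-1,1) + 22·C(k-1,2) + 12·C(k-1,3).
At k = 16: k-1 = 15, so h_{16} = -2 + 150 + 2310 + 5460 = 7918.

7918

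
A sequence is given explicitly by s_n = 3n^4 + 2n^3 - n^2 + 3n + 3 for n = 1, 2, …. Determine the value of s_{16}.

204595

s_{16} = 3·16^4 + 2·16^3 - 1·16^2 + 3·16 + 3 = 204595.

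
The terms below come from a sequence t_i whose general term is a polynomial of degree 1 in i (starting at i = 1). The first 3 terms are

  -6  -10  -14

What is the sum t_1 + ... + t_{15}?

1st diffs: -4, -4 (constant).
So t_i = -4i - 2.
Continuing: …, -18, -22, -26, -30, …, t_{15} = -62.
Summing i = 1..15 (15 terms) gives -510.

-510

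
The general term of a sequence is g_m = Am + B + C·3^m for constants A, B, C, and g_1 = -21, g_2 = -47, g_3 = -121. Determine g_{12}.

-2125795

Write the equations: A + B + 3C = -21; 2A + B + 9C = -47; 3A + B + 27C = -121.
Subtracting the first from the second: A + 6C = -26.
Subtracting the second from the third: A + 18C = -74.
Solving: C = -4, A = -2, then B = -7.
Therefore g_{12} = -24 + (-7) + (-4)·531441 = -2125795.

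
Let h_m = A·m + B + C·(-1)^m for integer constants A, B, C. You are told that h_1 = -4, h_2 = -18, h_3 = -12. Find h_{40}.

-170

Write the equations: A + B - C = -4; 2A + B + C = -18; 3A + B - C = -12.
Subtracting the first from the second: A + 2C = -14.
Subtracting the second from the third: A - 2C = 6.
Solving: C = -5, A = -4, then B = -5.
Hence h_{40} = -4·40 + (-5) + (-5)·1 = -170.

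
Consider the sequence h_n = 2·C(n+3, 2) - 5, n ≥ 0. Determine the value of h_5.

51

C(8, 2) = 28, so h_5 = 51.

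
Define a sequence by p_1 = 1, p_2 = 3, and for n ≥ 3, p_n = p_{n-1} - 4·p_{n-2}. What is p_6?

43

p_3 = -1  p_4 = -13  p_5 = -9  p_6 = 43.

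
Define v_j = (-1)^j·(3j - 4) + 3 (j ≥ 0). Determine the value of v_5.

(-1)^5 = -1; 3j - 4 at j=5 is 11; so v_5 = -8.

-8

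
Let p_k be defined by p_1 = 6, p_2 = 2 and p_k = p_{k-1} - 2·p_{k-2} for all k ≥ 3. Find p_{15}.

-170

Compute successive terms:
p_3 = -10, p_4 = -14, p_5 = 6, …, p_{12} = 178, p_{13} = -186, p_{14} = -542, p_{15} = -170.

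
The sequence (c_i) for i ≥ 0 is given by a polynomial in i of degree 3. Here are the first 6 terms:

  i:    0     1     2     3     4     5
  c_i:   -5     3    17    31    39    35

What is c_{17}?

1st diffs: 8, 14, 14, 8, -4.
2nd diffs: 6, 0, -6, -12.
3rd diffs: -6, -6, -6 (constant).
Newton forward-difference form: c_i = -5 + 8·C(i,1) + 6·C(i,2) + (-6)·C(i,3).
At i = 17: i = 17, so c_{17} = -5 + 136 + 816 - 4080 = -3133.

-3133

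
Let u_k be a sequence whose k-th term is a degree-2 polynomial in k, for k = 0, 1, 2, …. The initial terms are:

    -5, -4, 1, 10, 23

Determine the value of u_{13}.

1st diffs: 1, 5, 9, 13.
2nd diffs: 4, 4, 4 (constant).
Newton forward-difference form: u_k = -5 + 1·C(k,1) + 4·C(k,2).
At k = 13: k = 13, so u_{13} = -5 + 13 + 312 = 320.

320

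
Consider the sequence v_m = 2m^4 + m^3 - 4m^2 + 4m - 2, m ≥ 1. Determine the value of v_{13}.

v_{13} = 2·13^4 + 1·13^3 - 4·13^2 + 4·13 - 2 = 58693.

58693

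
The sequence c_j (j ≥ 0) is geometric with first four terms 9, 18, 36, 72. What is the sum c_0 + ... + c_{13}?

147447

Common ratio r = 2.
c_j = 9·2^(j-0).
S = 9·(2^14 - 1)/(2 - 1) = 9·(16384 - 1)/(1) = 147447.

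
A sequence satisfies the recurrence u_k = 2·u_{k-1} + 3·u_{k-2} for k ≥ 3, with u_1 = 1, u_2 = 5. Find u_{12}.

Step forward from the initial values:
u_3 = 13; u_4 = 41; u_5 = 121; u_6 = 365; u_7 = 1093; u_8 = 3281; u_9 = 9841; u_{10} = 29525; u_{11} = 88573; u_{12} = 265721.
(Characteristic roots are 3 and -1.)

265721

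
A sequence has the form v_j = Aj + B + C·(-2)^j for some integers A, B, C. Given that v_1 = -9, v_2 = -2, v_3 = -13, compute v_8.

The three given values yield: A + B - 2C = -9; 2A + B + 4C = -2; 3A + B - 8C = -13.
Subtracting the first from the second: A + 6C = 7.
Subtracting the second from the third: A - 12C = -11.
Solving: C = 1, A = 1, then B = -8.
Therefore v_8 = 8 + (-8) + 1·256 = 256.

256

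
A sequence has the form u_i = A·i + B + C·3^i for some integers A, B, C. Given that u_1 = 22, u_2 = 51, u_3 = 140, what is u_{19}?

Plug in i = 1, 2, 3: A + B + 3C = 22; 2A + B + 9C = 51; 3A + B + 27C = 140.
Subtracting the first from the second: A + 6C = 29.
Subtracting the second from the third: A + 18C = 89.
Solving: C = 5, A = -1, then B = 8.
So u_i = -1·i + 8 + 5·3^i; at i=19 this is 5811307324.

5811307324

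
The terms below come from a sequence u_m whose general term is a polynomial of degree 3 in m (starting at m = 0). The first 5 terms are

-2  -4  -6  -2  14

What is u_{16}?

3326

1st diffs: -2, -2, 4, 16.
2nd diffs: 0, 6, 12.
3rd diffs: 6, 6 (constant).
So u_m = m^3 - 3m^2 - 2.
Evaluating at m = 16 gives u_{16} = 3326.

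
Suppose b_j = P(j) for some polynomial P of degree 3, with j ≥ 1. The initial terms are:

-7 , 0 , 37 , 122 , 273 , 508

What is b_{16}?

11438

1st diffs: 7, 37, 85, 151, 235.
2nd diffs: 30, 48, 66, 84.
3rd diffs: 18, 18, 18 (constant).
Newton forward-difference form: b_j = -7 + 7·C(j-1,1) + 30·C(j-1,2) + 18·C(j-1,3).
At j = 16: j-1 = 15, so b_{16} = -7 + 105 + 3150 + 8190 = 11438.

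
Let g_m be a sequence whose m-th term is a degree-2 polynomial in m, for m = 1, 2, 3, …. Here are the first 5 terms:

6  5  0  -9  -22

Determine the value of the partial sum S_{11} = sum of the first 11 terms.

-649

1st diffs: -1, -5, -9, -13.
2nd diffs: -4, -4, -4 (constant).
So g_m = -2m^2 + 5m + 3.
Continuing: …, -39, -60, -85, -114, …, g_{11} = -184.
Summing m = 1..11 (11 terms) gives -649.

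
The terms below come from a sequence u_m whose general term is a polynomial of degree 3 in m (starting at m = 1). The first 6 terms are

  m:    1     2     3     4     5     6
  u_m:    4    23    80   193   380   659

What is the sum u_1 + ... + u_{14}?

1st diffs: 19, 57, 113, 187, 279.
2nd diffs: 38, 56, 74, 92.
3rd diffs: 18, 18, 18 (constant).
Newton forward-difference form: u_m = 4 + 19·C(m-1,1) + 38·C(m-1,2) + 18·C(m-1,3).
Continuing: …, 1048, 1565, 2228, 3055, …, u_{14} = 8363.
Summing m = 1..14 (14 terms) gives 33635.

33635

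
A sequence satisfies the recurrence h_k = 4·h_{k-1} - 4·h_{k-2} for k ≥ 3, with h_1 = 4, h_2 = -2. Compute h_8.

Step forward from the initial values:
h_3 = -24;  h_4 = -88;  h_5 = -256;  h_6 = -672;  h_7 = -1664;  h_8 = -3968.
(Characteristic roots are 2 and 2.)

-3968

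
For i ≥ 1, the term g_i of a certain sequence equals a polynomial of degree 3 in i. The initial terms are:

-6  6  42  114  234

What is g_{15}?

6714

1st diffs: 12, 36, 72, 120.
2nd diffs: 24, 36, 48.
3rd diffs: 12, 12 (constant).
So g_i = 2i^3 - 2i - 6.
Evaluating at i = 15 gives g_{15} = 6714.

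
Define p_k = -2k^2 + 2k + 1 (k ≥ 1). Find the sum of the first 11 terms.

Over k = 1..11: Σk = 66, Σk² = 506.
Total = (-2)·506 + (2)·66 + (1)·11 = -869.

-869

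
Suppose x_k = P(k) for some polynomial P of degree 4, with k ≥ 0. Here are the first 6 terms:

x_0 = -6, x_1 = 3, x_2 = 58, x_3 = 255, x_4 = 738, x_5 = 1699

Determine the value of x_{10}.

1st diffs: 9, 55, 197, 483, 961.
2nd diffs: 46, 142, 286, 478.
3rd diffs: 96, 144, 192.
4th diffs: 48, 48 (constant).
So x_k = 2k^4 + 4k^3 - 3k^2 + 6k - 6.
Evaluating at k = 10 gives x_{10} = 23754.

23754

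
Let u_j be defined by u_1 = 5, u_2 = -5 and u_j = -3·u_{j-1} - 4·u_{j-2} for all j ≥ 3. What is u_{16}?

Applying the relation repeatedly:
u_3 = -5, u_4 = 35, u_5 = -85, …, u_{13} = -20245, u_{14} = 41395, u_{15} = -43205, u_{16} = -35965.

-35965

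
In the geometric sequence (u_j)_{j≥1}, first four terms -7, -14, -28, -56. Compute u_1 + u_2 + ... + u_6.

-441

Common ratio r = 2.
u_j = (-7)·2^(j-1).
S = (-7)·(2^6 - 1)/(2 - 1) = (-7)·(64 - 1)/(1) = -441.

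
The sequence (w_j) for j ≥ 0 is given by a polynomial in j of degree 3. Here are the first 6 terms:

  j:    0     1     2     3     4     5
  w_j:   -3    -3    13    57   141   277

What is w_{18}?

12237

1st diffs: 0, 16, 44, 84, 136.
2nd diffs: 16, 28, 40, 52.
3rd diffs: 12, 12, 12 (constant).
Newton forward-difference form: w_j = -3 + 16·C(j,2) + 12·C(j,3).
At j = 18: j = 18, so w_{18} = -3 + 2448 + 9792 = 12237.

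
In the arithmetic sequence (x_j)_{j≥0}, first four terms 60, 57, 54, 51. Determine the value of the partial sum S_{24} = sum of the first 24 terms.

Common difference d = -3.
x_j = 60 + (j - 0)·(-3).
x_{23} = -9; S = 24·(60 + (-9))/2 = 612.

612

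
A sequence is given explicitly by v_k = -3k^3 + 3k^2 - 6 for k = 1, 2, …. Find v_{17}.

v_{17} = -3·17^3 + 3·17^2 - 6 = -13878.

-13878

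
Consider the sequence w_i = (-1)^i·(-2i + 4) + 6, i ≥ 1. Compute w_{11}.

(-1)^11 = -1; -2i + 4 at i=11 is -18; so w_{11} = 24.

24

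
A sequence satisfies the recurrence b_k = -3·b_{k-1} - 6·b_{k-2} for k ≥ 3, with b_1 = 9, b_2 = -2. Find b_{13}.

Iterate the recurrence:
b_3 = -48;  b_4 = 156;  b_5 = -180;  …;  b_{10} = 27540;  b_{11} = -80676;  b_{12} = 76788;  b_{13} = 253692.

253692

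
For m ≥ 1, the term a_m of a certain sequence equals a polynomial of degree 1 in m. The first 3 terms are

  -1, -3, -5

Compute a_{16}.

1st diffs: -2, -2 (constant).
So a_m = -2m + 1.
Evaluating at m = 16 gives a_{16} = -31.

-31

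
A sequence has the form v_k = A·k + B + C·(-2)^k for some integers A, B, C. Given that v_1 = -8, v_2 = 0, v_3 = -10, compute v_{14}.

At k = 1, 2, 3: A + B - 2C = -8; 2A + B + 4C = 0; 3A + B - 8C = -10.
Subtracting the first from the second: A + 6C = 8.
Subtracting the second from the third: A - 12C = -10.
Solving: C = 1, A = 2, then B = -8.
Therefore v_{14} = 28 + (-8) + 1·16384 = 16404.

16404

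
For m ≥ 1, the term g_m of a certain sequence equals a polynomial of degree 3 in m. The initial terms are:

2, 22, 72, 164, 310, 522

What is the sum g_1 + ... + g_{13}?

1st diffs: 20, 50, 92, 146, 212.
2nd diffs: 30, 42, 54, 66.
3rd diffs: 12, 12, 12 (constant).
Newton forward-difference form: g_m = 2 + 20·C(m-1,1) + 30·C(m-1,2) + 12·C(m-1,3).
Continuing: …, 812, 1192, 1674, 2270, …, g_{13} = 4862.
Summing m = 1..13 (13 terms) gives 18746.

18746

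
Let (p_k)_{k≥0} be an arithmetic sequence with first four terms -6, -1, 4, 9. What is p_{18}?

Common difference d = 5.
p_k = -6 + (k - 0)·5.
p_{18} = -6 + 18·5 = 84.

84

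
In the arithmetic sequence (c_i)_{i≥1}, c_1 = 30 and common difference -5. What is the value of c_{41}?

c_i = 30 + (i - 1)·(-5).
c_{41} = 30 + 40·(-5) = -170.

-170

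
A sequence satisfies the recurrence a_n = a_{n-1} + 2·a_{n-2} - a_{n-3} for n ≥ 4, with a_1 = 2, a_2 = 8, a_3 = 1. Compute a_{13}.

1744

Step forward from the initial values:
a_4 = 15; a_5 = 9; a_6 = 38; a_7 = 41; a_8 = 108; a_9 = 152; a_{10} = 327; a_{11} = 523; a_{12} = 1025; a_{13} = 1744.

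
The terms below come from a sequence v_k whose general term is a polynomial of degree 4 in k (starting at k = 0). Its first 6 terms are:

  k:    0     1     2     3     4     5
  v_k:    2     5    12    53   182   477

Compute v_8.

1st diffs: 3, 7, 41, 129, 295.
2nd diffs: 4, 34, 88, 166.
3rd diffs: 30, 54, 78.
4th diffs: 24, 24 (constant).
Newton forward-difference form: v_k = 2 + 3·C(k,1) + 4·C(k,2) + 30·C(k,3) + 24·C(k,4).
At k = 8: k = 8, so v_8 = 2 + 24 + 112 + 1680 + 1680 = 3498.

3498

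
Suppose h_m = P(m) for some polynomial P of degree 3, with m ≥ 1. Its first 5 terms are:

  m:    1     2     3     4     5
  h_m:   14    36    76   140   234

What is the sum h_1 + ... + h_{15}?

18900

1st diffs: 22, 40, 64, 94.
2nd diffs: 18, 24, 30.
3rd diffs: 6, 6 (constant).
So h_m = m^3 + 3m^2 + 6m + 4.
Continuing: …, 364, 536, 756, 1030, …, h_{15} = 4144.
Summing m = 1..15 (15 terms) gives 18900.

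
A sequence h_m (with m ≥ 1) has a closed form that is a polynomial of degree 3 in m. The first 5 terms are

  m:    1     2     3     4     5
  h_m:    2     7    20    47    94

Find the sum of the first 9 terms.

1626

1st diffs: 5, 13, 27, 47.
2nd diffs: 8, 14, 20.
3rd diffs: 6, 6 (constant).
So h_m = m^3 - 2m^2 + 4m - 1.
Continuing: 167, 272, 415, 602.
Summing m = 1..9 (9 terms) gives 1626.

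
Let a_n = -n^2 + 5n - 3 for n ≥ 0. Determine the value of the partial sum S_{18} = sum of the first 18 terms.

Over n = 0..17: Σn = 153, Σn² = 1785.
Total = (-1)·1785 + (5)·153 + (-3)·18 = -1074.

-1074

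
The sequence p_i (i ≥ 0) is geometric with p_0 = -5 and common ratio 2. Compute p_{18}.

-1310720

p_i = (-5)·2^(i-0).
p_{18} = (-5)·2^18 = -1310720.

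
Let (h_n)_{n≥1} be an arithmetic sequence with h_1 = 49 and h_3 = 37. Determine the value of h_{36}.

-161

Common difference d = (37 - 49) / (3 - 1) = -6.
h_n = 49 + (n - 1)·(-6).
h_{36} = 49 + 35·(-6) = -161.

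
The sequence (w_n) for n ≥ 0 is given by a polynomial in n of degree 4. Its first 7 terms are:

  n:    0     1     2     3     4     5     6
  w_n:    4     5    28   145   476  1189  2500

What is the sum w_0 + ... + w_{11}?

78610

1st diffs: 1, 23, 117, 331, 713, 1311.
2nd diffs: 22, 94, 214, 382, 598.
3rd diffs: 72, 120, 168, 216.
4th diffs: 48, 48, 48 (constant).
So w_n = 2n^4 - 3n^2 + 2n + 4.
Continuing: …, 4673, 8020, 12901, 19724, …, w_{11} = 28945.
Summing n = 0..11 (12 terms) gives 78610.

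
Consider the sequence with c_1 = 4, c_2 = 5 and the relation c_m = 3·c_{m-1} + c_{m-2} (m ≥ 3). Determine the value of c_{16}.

Applying the relation repeatedly:
c_3 = 19; c_4 = 62; c_5 = 205; …; c_{13} = 2902324; c_{14} = 9585725; c_{15} = 31659499; c_{16} = 104564222.

104564222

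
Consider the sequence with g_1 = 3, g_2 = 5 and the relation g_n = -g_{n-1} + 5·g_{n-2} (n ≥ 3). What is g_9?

Compute successive terms:
g_3 = 10  g_4 = 15  g_5 = 35  g_6 = 40  g_7 = 135  g_8 = 65  g_9 = 610.

610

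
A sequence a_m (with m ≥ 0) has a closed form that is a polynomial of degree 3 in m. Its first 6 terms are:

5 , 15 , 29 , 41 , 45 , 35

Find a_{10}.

-435

1st diffs: 10, 14, 12, 4, -10.
2nd diffs: 4, -2, -8, -14.
3rd diffs: -6, -6, -6 (constant).
Newton forward-difference form: a_m = 5 + 10·C(m,1) + 4·C(m,2) + (-6)·C(m,3).
At m = 10: m = 10, so a_{10} = 5 + 100 + 180 - 720 = -435.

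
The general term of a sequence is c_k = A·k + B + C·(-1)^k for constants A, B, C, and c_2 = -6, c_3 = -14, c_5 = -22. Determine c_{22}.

-86

At k = 2, 3, 5: 2A + B + C = -6; 3A + B - C = -14; 5A + B - C = -22.
Subtracting the first from the second: A - 2C = -8.
Subtracting the second from the third: 2A = -8.
Solving: C = 2, A = -4, then B = 0.
So c_k = -4·k + 0 + 2·(-1)^k; at k=22 this is -86.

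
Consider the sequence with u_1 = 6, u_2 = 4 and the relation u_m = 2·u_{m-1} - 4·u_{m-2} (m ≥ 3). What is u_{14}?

u_3 = -16, u_4 = -48, u_5 = -32, …, u_{11} = -2048, u_{12} = 8192, u_{13} = 24576, u_{14} = 16384.

16384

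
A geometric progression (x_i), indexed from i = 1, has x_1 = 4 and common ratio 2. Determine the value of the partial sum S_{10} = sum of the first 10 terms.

4092

x_i = 4·2^(i-1).
S = 4·(2^10 - 1)/(2 - 1) = 4·(1024 - 1)/(1) = 4092.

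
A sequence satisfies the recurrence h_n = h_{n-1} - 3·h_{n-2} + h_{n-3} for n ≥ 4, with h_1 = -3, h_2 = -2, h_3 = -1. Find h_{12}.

Applying the relation repeatedly:
h_4 = 2  h_5 = 3  h_6 = -4  h_7 = -11  h_8 = 4  h_9 = 33  h_{10} = 10  h_{11} = -85  h_{12} = -82.

-82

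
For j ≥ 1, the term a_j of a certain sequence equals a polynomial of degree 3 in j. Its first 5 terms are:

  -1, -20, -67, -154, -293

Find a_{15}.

1st diffs: -19, -47, -87, -139.
2nd diffs: -28, -40, -52.
3rd diffs: -12, -12 (constant).
Newton forward-difference form: a_j = -1 + (-19)·C(j-1,1) + (-28)·C(j-1,2) + (-12)·C(j-1,3).
At j = 15: j-1 = 14, so a_{15} = -1 - 266 - 2548 - 4368 = -7183.

-7183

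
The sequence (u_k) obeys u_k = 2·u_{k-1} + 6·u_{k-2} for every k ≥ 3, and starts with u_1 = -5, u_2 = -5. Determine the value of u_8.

Step forward from the initial values:
u_3 = -40, u_4 = -110, u_5 = -460, u_6 = -1580, u_7 = -5920, u_8 = -21320.

-21320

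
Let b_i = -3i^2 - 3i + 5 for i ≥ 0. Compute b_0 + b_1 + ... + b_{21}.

Over i = 0..21: Σi = 231, Σi² = 3311.
Total = (-3)·3311 + (-3)·231 + (5)·22 = -10516.

-10516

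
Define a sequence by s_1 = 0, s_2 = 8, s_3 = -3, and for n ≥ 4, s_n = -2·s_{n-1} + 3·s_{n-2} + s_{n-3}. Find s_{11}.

-41838

Compute successive terms:
s_4 = 30;  s_5 = -61;  s_6 = 209;  s_7 = -571;  s_8 = 1708;  s_9 = -4920;  s_{10} = 14393;  s_{11} = -41838.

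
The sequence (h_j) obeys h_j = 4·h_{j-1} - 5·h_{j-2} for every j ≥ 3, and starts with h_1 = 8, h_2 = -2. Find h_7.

-1728

h_3 = -48;  h_4 = -182;  h_5 = -488;  h_6 = -1042;  h_7 = -1728.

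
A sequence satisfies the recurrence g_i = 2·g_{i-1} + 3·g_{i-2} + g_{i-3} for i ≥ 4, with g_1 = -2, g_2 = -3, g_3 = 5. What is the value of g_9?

685

Step forward from the initial values:
g_4 = -1  g_5 = 10  g_6 = 22  g_7 = 73  g_8 = 222  g_9 = 685.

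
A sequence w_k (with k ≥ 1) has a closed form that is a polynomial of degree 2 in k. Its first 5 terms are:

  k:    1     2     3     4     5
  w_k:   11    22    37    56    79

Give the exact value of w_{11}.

301

1st diffs: 11, 15, 19, 23.
2nd diffs: 4, 4, 4 (constant).
So w_k = 2k^2 + 5k + 4.
Evaluating at k = 11 gives w_{11} = 301.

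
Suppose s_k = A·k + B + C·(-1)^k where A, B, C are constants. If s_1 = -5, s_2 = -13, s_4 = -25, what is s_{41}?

Write the equations: A + B - C = -5; 2A + B + C = -13; 4A + B + C = -25.
Subtracting the first from the second: A + 2C = -8.
Subtracting the second from the third: 2A = -12.
Solving: C = -1, A = -6, then B = 0.
So s_k = -6·k + 0 + (-1)·(-1)^k; at k=41 this is -245.

-245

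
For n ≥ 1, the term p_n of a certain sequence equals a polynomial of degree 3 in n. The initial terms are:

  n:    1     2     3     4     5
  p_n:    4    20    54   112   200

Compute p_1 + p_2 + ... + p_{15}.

18120

1st diffs: 16, 34, 58, 88.
2nd diffs: 18, 24, 30.
3rd diffs: 6, 6 (constant).
Newton forward-difference form: p_n = 4 + 16·C(n-1,1) + 18·C(n-1,2) + 6·C(n-1,3).
Continuing: …, 324, 490, 704, 972, …, p_{15} = 4050.
Summing n = 1..15 (15 terms) gives 18120.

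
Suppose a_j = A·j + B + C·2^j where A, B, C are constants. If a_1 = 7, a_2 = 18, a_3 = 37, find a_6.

Write the equations: A + B + 2C = 7; 2A + B + 4C = 18; 3A + B + 8C = 37.
Subtracting the first from the second: A + 2C = 11.
Subtracting the second from the third: A + 4C = 19.
Solving: C = 4, A = 3, then B = -4.
Therefore a_6 = 18 + (-4) + 4·64 = 270.

270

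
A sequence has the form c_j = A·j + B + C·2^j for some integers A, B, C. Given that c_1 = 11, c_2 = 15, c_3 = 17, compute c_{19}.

-524167

At j = 1, 2, 3: A + B + 2C = 11; 2A + B + 4C = 15; 3A + B + 8C = 17.
Subtracting the first from the second: A + 2C = 4.
Subtracting the second from the third: A + 4C = 2.
Solving: C = -1, A = 6, then B = 7.
Hence c_{19} = 6·19 + 7 + (-1)·524288 = -524167.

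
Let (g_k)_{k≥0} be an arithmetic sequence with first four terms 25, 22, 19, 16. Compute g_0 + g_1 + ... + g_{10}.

Common difference d = -3.
g_k = 25 + (k - 0)·(-3).
g_{10} = -5; S = 11·(25 + (-5))/2 = 110.

110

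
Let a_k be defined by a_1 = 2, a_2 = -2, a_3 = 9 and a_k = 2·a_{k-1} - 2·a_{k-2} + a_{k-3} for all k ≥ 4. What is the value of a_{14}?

Compute successive terms:
a_4 = 24, a_5 = 28, a_6 = 17, …, a_{11} = 28, a_{12} = 17, a_{13} = 2, a_{14} = -2.

-2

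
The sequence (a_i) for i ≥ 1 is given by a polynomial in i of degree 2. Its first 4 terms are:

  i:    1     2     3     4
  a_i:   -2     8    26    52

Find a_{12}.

548

1st diffs: 10, 18, 26.
2nd diffs: 8, 8 (constant).
Newton forward-difference form: a_i = -2 + 10·C(i-1,1) + 8·C(i-1,2).
At i = 12: i-1 = 11, so a_{12} = -2 + 110 + 440 = 548.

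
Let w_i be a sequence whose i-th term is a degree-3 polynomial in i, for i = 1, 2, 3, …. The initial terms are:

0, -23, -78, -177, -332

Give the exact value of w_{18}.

1st diffs: -23, -55, -99, -155.
2nd diffs: -32, -44, -56.
3rd diffs: -12, -12 (constant).
So w_i = -2i^3 - 4i^2 + 3i + 3.
Evaluating at i = 18 gives w_{18} = -12903.

-12903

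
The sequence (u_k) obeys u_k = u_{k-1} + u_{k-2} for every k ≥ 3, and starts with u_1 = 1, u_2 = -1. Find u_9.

-8

Iterate the recurrence:
u_3 = 0, u_4 = -1, u_5 = -1, u_6 = -2, u_7 = -3, u_8 = -5, u_9 = -8.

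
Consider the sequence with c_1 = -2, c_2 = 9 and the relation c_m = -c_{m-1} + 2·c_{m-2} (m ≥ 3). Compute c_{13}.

Applying the relation repeatedly:
c_3 = -13  c_4 = 31  c_5 = -57  …  c_{10} = 1879  c_{11} = -3753  c_{12} = 7511  c_{13} = -15017.
(Characteristic roots are 1 and -2.)

-15017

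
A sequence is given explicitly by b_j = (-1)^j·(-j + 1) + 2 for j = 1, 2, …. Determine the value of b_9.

10

(-1)^9 = -1; -j + 1 at j=9 is -8; so b_9 = 10.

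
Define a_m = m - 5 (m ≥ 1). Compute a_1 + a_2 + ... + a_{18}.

Over m = 1..18: Σm = 171.
Total = (1)·171 + (-5)·18 = 81.

81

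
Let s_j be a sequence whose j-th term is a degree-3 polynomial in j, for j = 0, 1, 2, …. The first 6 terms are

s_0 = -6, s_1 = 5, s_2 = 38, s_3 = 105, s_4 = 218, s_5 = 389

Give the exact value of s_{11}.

3305

1st diffs: 11, 33, 67, 113, 171.
2nd diffs: 22, 34, 46, 58.
3rd diffs: 12, 12, 12 (constant).
Newton forward-difference form: s_j = -6 + 11·C(j,1) + 22·C(j,2) + 12·C(j,3).
At j = 11: j = 11, so s_{11} = -6 + 121 + 1210 + 1980 = 3305.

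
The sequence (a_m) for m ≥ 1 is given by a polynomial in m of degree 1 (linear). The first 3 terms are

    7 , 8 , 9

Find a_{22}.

28

1st diffs: 1, 1 (constant).
So a_m = m + 6.
Evaluating at m = 22 gives a_{22} = 28.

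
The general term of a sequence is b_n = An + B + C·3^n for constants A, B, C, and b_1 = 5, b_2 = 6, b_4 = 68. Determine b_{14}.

At n = 1, 2, 4: A + B + 3C = 5; 2A + B + 9C = 6; 4A + B + 81C = 68.
Subtracting the first from the second: A + 6C = 1.
Subtracting the second from the third: 2A + 72C = 62.
Solving: C = 1, A = -5, then B = 7.
So b_n = -5·n + 7 + 1·3^n; at n=14 this is 4782906.

4782906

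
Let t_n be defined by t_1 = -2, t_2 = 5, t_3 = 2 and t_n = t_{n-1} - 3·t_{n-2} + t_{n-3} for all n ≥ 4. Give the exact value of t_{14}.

t_4 = -15  t_5 = -16  t_6 = 31  …  t_{11} = 566  t_{12} = 381  t_{13} = -1324  t_{14} = -1901.

-1901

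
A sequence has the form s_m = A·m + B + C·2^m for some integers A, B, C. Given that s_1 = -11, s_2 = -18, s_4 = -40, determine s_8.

The three given values yield: A + B + 2C = -11; 2A + B + 4C = -18; 4A + B + 16C = -40.
Subtracting the first from the second: A + 2C = -7.
Subtracting the second from the third: 2A + 12C = -22.
Solving: C = -1, A = -5, then B = -4.
Hence s_8 = -5·8 + (-4) + (-1)·256 = -300.

-300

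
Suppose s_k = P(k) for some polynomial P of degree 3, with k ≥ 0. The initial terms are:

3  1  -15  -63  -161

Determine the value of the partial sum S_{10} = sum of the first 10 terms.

-5520

1st diffs: -2, -16, -48, -98.
2nd diffs: -14, -32, -50.
3rd diffs: -18, -18 (constant).
Newton forward-difference form: s_k = 3 + (-2)·C(k,1) + (-14)·C(k,2) + (-18)·C(k,3).
Continuing: …, -327, -579, -935, -1413, …, s_9 = -2031.
Summing k = 0..9 (10 terms) gives -5520.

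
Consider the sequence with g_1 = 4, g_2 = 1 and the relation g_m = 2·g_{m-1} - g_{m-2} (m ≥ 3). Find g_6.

Compute successive terms:
g_3 = -2, g_4 = -5, g_5 = -8, g_6 = -11.
(Characteristic roots are 1 and 1.)

-11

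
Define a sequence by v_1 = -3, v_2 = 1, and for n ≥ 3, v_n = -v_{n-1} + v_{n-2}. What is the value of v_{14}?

665

Compute successive terms:
v_3 = -4;  v_4 = 5;  v_5 = -9;  …;  v_{11} = -157;  v_{12} = 254;  v_{13} = -411;  v_{14} = 665.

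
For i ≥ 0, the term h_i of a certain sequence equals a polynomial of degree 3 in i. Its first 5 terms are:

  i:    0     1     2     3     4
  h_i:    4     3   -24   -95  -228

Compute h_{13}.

1st diffs: -1, -27, -71, -133.
2nd diffs: -26, -44, -62.
3rd diffs: -18, -18 (constant).
Newton forward-difference form: h_i = 4 + (-1)·C(i,1) + (-26)·C(i,2) + (-18)·C(i,3).
At i = 13: i = 13, so h_{13} = 4 - 13 - 2028 - 5148 = -7185.

-7185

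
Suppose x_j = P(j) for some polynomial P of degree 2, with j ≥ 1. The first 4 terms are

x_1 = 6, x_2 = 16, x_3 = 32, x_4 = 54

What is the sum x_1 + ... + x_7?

1st diffs: 10, 16, 22.
2nd diffs: 6, 6 (constant).
Newton forward-difference form: x_j = 6 + 10·C(j-1,1) + 6·C(j-1,2).
Continuing: 82, 116, 156.
Summing j = 1..7 (7 terms) gives 462.

462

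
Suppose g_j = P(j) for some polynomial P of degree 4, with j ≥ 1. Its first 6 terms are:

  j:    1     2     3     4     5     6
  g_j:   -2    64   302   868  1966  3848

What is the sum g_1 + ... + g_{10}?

68446

1st diffs: 66, 238, 566, 1098, 1882.
2nd diffs: 172, 328, 532, 784.
3rd diffs: 156, 204, 252.
4th diffs: 48, 48 (constant).
Newton forward-difference form: g_j = -2 + 66·C(j-1,1) + 172·C(j-1,2) + 156·C(j-1,3) + 48·C(j-1,4).
Continuing: 6814, 11212, 17438, 25936.
Summing j = 1..10 (10 terms) gives 68446.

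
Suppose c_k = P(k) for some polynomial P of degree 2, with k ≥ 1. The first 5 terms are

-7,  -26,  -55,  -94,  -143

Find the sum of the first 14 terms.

1st diffs: -19, -29, -39, -49.
2nd diffs: -10, -10, -10 (constant).
Newton forward-difference form: c_k = -7 + (-19)·C(k-1,1) + (-10)·C(k-1,2).
Continuing: …, -202, -271, -350, -439, …, c_{14} = -1034.
Summing k = 1..14 (14 terms) gives -5467.

-5467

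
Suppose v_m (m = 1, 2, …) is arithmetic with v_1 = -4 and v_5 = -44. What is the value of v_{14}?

Common difference d = (-44 - (-4)) / (5 - 1) = -10.
v_m = -4 + (m - 1)·(-10).
v_{14} = -4 + 13·(-10) = -134.

-134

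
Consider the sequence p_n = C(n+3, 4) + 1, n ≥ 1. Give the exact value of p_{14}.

2381

C(17, 4) = 2380, so p_{14} = 2381.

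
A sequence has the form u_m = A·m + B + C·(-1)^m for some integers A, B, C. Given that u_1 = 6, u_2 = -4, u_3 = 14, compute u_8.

20

Plug in m = 1, 2, 3: A + B - C = 6; 2A + B + C = -4; 3A + B - C = 14.
Subtracting the first from the second: A + 2C = -10.
Subtracting the second from the third: A - 2C = 18.
Solving: C = -7, A = 4, then B = -5.
Hence u_8 = 4·8 + (-5) + (-7)·1 = 20.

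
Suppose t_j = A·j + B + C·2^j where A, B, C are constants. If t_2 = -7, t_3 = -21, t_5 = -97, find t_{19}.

-1572893

Plug in j = 2, 3, 5: 2A + B + 4C = -7; 3A + B + 8C = -21; 5A + B + 32C = -97.
Subtracting the first from the second: A + 4C = -14.
Subtracting the second from the third: 2A + 24C = -76.
Solving: C = -3, A = -2, then B = 9.
Hence t_{19} = -2·19 + 9 + (-3)·524288 = -1572893.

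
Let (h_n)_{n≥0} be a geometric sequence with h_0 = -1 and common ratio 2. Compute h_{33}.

h_n = (-1)·2^(n-0).
h_{33} = (-1)·2^33 = -8589934592.

-8589934592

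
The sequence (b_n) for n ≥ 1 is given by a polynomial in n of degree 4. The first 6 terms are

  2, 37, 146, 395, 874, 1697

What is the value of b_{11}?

1st diffs: 35, 109, 249, 479, 823.
2nd diffs: 74, 140, 230, 344.
3rd diffs: 66, 90, 114.
4th diffs: 24, 24 (constant).
So b_n = n^4 + n^3 + 6n^2 - 5n - 1.
Evaluating at n = 11 gives b_{11} = 16642.

16642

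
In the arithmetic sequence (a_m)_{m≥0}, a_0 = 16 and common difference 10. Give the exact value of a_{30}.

316

a_m = 16 + (m - 0)·10.
a_{30} = 16 + 30·10 = 316.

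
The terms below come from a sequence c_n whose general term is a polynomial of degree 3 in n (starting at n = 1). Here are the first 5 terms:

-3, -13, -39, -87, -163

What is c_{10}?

1st diffs: -10, -26, -48, -76.
2nd diffs: -16, -22, -28.
3rd diffs: -6, -6 (constant).
So c_n = -n^3 - 2n^2 + 3n - 3.
Evaluating at n = 10 gives c_{10} = -1173.

-1173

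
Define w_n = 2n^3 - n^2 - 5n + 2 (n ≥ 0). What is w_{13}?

4162

w_{13} = 2·13^3 - 1·13^2 - 5·13 + 2 = 4162.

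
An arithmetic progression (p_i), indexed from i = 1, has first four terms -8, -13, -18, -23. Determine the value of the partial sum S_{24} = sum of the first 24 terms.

Common difference d = -5.
p_i = -8 + (i - 1)·(-5).
p_{24} = -123; S = 24·(-8 + (-123))/2 = -1572.

-1572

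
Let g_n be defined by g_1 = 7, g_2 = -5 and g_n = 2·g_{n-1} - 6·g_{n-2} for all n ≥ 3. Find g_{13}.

-129472

g_3 = -52  g_4 = -74  g_5 = 164  …  g_{10} = 304  g_{11} = 62912  g_{12} = 124000  g_{13} = -129472.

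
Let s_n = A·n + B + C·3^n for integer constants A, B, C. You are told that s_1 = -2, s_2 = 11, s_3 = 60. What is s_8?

Write the equations: A + B + 3C = -2; 2A + B + 9C = 11; 3A + B + 27C = 60.
Subtracting the first from the second: A + 6C = 13.
Subtracting the second from the third: A + 18C = 49.
Solving: C = 3, A = -5, then B = -6.
So s_n = -5·n + (-6) + 3·3^n; at n=8 this is 19637.

19637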